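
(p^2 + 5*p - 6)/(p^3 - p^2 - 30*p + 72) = (p - 1)/(p^2 - 7*p + 12)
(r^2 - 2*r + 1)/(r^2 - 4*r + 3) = (r - 1)/(r - 3)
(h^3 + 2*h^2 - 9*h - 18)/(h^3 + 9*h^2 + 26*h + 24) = (h - 3)/(h + 4)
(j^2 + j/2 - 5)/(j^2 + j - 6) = (j + 5/2)/(j + 3)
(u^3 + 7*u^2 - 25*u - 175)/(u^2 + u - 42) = (u^2 - 25)/(u - 6)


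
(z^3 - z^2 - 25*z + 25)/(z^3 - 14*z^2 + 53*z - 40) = (z + 5)/(z - 8)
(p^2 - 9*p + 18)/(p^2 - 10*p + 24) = (p - 3)/(p - 4)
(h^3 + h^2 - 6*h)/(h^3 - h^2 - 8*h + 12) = h/(h - 2)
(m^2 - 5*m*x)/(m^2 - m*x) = (m - 5*x)/(m - x)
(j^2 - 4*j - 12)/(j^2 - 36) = (j + 2)/(j + 6)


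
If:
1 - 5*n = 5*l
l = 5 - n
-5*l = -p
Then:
No Solution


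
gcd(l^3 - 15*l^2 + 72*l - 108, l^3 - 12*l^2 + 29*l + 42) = l - 6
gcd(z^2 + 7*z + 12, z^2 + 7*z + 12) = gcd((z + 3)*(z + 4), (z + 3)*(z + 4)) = z^2 + 7*z + 12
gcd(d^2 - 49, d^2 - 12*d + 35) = d - 7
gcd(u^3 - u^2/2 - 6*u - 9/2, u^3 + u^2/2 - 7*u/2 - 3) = u^2 + 5*u/2 + 3/2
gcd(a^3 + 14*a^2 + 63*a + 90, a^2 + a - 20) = a + 5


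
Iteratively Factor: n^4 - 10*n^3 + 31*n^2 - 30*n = (n - 2)*(n^3 - 8*n^2 + 15*n) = (n - 3)*(n - 2)*(n^2 - 5*n) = n*(n - 3)*(n - 2)*(n - 5)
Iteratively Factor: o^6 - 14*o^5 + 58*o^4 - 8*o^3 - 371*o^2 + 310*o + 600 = (o + 2)*(o^5 - 16*o^4 + 90*o^3 - 188*o^2 + 5*o + 300) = (o + 1)*(o + 2)*(o^4 - 17*o^3 + 107*o^2 - 295*o + 300) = (o - 5)*(o + 1)*(o + 2)*(o^3 - 12*o^2 + 47*o - 60) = (o - 5)*(o - 4)*(o + 1)*(o + 2)*(o^2 - 8*o + 15) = (o - 5)^2*(o - 4)*(o + 1)*(o + 2)*(o - 3)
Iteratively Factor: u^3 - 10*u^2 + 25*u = (u - 5)*(u^2 - 5*u) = u*(u - 5)*(u - 5)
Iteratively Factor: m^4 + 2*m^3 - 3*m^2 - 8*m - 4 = (m - 2)*(m^3 + 4*m^2 + 5*m + 2) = (m - 2)*(m + 2)*(m^2 + 2*m + 1) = (m - 2)*(m + 1)*(m + 2)*(m + 1)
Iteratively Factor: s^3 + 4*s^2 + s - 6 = (s + 2)*(s^2 + 2*s - 3) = (s - 1)*(s + 2)*(s + 3)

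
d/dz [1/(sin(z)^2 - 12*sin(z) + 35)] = 2*(6 - sin(z))*cos(z)/(sin(z)^2 - 12*sin(z) + 35)^2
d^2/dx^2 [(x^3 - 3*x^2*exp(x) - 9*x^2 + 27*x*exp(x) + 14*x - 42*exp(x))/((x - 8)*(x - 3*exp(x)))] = 12/(x^3 - 24*x^2 + 192*x - 512)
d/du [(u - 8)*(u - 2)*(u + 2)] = 3*u^2 - 16*u - 4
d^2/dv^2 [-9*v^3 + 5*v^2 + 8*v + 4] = 10 - 54*v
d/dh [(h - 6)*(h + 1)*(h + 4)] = 3*h^2 - 2*h - 26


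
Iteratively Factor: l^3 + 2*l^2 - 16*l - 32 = (l + 2)*(l^2 - 16) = (l - 4)*(l + 2)*(l + 4)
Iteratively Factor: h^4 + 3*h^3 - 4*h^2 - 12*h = (h)*(h^3 + 3*h^2 - 4*h - 12) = h*(h - 2)*(h^2 + 5*h + 6) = h*(h - 2)*(h + 2)*(h + 3)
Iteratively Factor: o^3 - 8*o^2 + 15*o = (o)*(o^2 - 8*o + 15) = o*(o - 3)*(o - 5)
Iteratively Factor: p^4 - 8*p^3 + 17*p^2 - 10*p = (p - 2)*(p^3 - 6*p^2 + 5*p) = (p - 2)*(p - 1)*(p^2 - 5*p) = p*(p - 2)*(p - 1)*(p - 5)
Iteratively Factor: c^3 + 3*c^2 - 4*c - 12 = (c + 3)*(c^2 - 4) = (c + 2)*(c + 3)*(c - 2)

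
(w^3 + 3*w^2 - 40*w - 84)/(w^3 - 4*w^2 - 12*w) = (w + 7)/w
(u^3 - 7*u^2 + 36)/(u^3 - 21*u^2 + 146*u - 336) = (u^2 - u - 6)/(u^2 - 15*u + 56)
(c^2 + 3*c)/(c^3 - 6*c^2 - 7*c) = (c + 3)/(c^2 - 6*c - 7)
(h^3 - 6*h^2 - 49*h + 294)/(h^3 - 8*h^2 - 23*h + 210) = (h + 7)/(h + 5)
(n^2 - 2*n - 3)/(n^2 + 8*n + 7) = (n - 3)/(n + 7)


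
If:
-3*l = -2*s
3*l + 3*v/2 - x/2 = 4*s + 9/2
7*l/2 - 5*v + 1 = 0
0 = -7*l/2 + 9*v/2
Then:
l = 18/7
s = 27/7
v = 2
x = -129/7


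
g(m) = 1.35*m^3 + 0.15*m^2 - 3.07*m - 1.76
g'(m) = 4.05*m^2 + 0.3*m - 3.07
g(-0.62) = -0.12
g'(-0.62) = -1.70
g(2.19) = 6.42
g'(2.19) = 17.01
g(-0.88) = 0.14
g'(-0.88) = -0.20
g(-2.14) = -7.73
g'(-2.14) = 14.84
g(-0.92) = 0.14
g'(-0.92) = 0.08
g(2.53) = 13.30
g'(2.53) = 23.61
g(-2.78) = -21.07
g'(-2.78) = 27.40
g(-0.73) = 0.04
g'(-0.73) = -1.13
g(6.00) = 276.82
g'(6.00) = 144.53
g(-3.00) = -27.65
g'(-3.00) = 32.48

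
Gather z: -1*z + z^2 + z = z^2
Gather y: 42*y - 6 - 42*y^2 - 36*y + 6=-42*y^2 + 6*y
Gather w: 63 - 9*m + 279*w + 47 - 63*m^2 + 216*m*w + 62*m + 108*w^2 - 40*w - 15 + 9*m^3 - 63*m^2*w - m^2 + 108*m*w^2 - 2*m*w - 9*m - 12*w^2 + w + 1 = 9*m^3 - 64*m^2 + 44*m + w^2*(108*m + 96) + w*(-63*m^2 + 214*m + 240) + 96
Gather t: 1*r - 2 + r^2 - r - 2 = r^2 - 4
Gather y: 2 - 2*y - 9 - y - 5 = -3*y - 12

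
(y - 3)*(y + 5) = y^2 + 2*y - 15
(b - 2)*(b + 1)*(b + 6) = b^3 + 5*b^2 - 8*b - 12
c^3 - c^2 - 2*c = c*(c - 2)*(c + 1)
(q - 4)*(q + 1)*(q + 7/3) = q^3 - 2*q^2/3 - 11*q - 28/3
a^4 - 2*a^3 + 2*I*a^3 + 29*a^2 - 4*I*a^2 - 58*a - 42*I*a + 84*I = (a - 2)*(a - 3*I)*(a - 2*I)*(a + 7*I)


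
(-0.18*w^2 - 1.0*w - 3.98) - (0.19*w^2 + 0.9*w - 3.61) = -0.37*w^2 - 1.9*w - 0.37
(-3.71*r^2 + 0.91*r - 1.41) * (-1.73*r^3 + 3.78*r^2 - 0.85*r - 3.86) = 6.4183*r^5 - 15.5981*r^4 + 9.0326*r^3 + 8.2173*r^2 - 2.3141*r + 5.4426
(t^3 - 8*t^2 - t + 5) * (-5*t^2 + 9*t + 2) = -5*t^5 + 49*t^4 - 65*t^3 - 50*t^2 + 43*t + 10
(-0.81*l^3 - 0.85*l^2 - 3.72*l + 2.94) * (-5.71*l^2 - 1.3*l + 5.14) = 4.6251*l^5 + 5.9065*l^4 + 18.1828*l^3 - 16.3204*l^2 - 22.9428*l + 15.1116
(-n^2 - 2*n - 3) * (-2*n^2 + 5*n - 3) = 2*n^4 - n^3 - n^2 - 9*n + 9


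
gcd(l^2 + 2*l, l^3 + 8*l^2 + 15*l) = l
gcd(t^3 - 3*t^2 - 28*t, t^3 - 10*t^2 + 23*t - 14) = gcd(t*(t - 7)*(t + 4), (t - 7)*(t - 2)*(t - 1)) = t - 7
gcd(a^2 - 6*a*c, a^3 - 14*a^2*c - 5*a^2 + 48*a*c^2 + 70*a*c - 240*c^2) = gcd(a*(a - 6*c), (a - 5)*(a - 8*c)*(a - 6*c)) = a - 6*c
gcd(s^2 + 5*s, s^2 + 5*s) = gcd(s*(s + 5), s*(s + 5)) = s^2 + 5*s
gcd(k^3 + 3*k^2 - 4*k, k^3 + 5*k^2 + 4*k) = k^2 + 4*k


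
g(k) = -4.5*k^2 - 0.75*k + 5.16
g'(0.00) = -0.75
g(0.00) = 5.16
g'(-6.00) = 53.25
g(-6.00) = -152.34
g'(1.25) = -12.00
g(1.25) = -2.81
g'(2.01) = -18.84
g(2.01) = -14.53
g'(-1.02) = 8.43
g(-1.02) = 1.24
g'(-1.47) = 12.48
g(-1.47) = -3.46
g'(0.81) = -8.04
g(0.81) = 1.60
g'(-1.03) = 8.52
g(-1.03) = 1.16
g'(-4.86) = 42.99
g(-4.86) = -97.48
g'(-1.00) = 8.25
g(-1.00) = 1.41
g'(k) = -9.0*k - 0.75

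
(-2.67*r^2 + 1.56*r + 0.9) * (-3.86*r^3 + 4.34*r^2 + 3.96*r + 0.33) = 10.3062*r^5 - 17.6094*r^4 - 7.2768*r^3 + 9.2025*r^2 + 4.0788*r + 0.297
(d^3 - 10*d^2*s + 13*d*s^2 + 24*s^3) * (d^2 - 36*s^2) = d^5 - 10*d^4*s - 23*d^3*s^2 + 384*d^2*s^3 - 468*d*s^4 - 864*s^5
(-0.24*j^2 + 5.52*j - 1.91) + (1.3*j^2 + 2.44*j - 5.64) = 1.06*j^2 + 7.96*j - 7.55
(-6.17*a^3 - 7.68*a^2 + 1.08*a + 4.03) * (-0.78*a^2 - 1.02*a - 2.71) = 4.8126*a^5 + 12.2838*a^4 + 23.7119*a^3 + 16.5678*a^2 - 7.0374*a - 10.9213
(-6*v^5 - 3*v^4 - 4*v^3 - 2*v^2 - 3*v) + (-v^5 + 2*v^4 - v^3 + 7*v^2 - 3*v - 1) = -7*v^5 - v^4 - 5*v^3 + 5*v^2 - 6*v - 1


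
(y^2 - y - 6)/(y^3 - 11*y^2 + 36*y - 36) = (y + 2)/(y^2 - 8*y + 12)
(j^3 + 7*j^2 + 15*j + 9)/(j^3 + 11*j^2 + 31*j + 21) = (j + 3)/(j + 7)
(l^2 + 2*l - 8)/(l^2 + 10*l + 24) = (l - 2)/(l + 6)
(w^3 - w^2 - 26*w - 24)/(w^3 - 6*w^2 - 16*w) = (-w^3 + w^2 + 26*w + 24)/(w*(-w^2 + 6*w + 16))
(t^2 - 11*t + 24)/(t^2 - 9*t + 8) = (t - 3)/(t - 1)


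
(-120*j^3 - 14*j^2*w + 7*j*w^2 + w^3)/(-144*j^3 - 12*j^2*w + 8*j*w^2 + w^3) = (5*j + w)/(6*j + w)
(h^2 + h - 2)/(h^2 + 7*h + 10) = (h - 1)/(h + 5)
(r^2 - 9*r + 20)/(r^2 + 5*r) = (r^2 - 9*r + 20)/(r*(r + 5))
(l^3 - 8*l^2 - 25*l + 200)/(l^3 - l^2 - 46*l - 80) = (l - 5)/(l + 2)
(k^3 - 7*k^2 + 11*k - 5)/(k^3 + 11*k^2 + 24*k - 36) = (k^2 - 6*k + 5)/(k^2 + 12*k + 36)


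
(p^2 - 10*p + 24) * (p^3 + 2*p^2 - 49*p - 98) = p^5 - 8*p^4 - 45*p^3 + 440*p^2 - 196*p - 2352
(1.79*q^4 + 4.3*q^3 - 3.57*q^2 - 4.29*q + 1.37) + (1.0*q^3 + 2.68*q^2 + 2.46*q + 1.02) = 1.79*q^4 + 5.3*q^3 - 0.89*q^2 - 1.83*q + 2.39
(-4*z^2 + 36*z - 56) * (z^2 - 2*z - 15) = -4*z^4 + 44*z^3 - 68*z^2 - 428*z + 840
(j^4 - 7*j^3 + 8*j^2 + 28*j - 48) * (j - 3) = j^5 - 10*j^4 + 29*j^3 + 4*j^2 - 132*j + 144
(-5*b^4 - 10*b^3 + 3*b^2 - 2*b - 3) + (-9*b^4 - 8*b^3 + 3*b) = -14*b^4 - 18*b^3 + 3*b^2 + b - 3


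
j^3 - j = j*(j - 1)*(j + 1)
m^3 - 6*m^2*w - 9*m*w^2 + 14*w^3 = (m - 7*w)*(m - w)*(m + 2*w)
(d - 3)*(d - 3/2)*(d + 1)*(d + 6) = d^4 + 5*d^3/2 - 21*d^2 + 9*d/2 + 27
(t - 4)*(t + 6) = t^2 + 2*t - 24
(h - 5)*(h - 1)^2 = h^3 - 7*h^2 + 11*h - 5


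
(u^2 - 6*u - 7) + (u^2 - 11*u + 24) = 2*u^2 - 17*u + 17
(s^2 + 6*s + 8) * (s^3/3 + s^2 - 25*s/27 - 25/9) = s^5/3 + 3*s^4 + 209*s^3/27 - s^2/3 - 650*s/27 - 200/9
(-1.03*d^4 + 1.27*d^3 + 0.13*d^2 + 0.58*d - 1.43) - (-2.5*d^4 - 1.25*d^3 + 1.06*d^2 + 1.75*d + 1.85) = 1.47*d^4 + 2.52*d^3 - 0.93*d^2 - 1.17*d - 3.28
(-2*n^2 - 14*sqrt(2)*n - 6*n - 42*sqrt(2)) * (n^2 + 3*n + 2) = -2*n^4 - 14*sqrt(2)*n^3 - 12*n^3 - 84*sqrt(2)*n^2 - 22*n^2 - 154*sqrt(2)*n - 12*n - 84*sqrt(2)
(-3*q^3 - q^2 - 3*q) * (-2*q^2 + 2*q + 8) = 6*q^5 - 4*q^4 - 20*q^3 - 14*q^2 - 24*q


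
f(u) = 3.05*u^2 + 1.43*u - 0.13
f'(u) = 6.1*u + 1.43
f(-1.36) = 3.57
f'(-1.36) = -6.87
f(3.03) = 32.20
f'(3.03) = 19.91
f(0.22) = 0.33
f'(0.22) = 2.77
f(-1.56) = 5.06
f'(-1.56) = -8.09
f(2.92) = 30.05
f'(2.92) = 19.24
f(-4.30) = 50.12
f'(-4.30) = -24.80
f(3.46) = 41.33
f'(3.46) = 22.54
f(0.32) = 0.64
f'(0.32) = 3.38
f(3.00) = 31.61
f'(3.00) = 19.73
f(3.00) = 31.61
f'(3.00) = 19.73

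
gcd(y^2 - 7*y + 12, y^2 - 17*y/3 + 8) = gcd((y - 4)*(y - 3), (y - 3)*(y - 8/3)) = y - 3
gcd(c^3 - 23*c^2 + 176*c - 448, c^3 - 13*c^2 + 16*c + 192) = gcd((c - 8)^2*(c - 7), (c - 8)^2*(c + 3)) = c^2 - 16*c + 64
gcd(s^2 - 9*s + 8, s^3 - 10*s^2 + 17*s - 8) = s^2 - 9*s + 8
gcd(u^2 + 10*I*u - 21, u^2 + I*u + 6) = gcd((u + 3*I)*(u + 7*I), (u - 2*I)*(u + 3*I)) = u + 3*I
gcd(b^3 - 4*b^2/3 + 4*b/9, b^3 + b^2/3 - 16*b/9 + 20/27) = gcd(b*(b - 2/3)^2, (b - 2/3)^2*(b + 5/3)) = b^2 - 4*b/3 + 4/9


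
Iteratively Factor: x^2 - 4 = (x + 2)*(x - 2)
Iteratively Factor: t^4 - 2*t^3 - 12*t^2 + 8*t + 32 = (t + 2)*(t^3 - 4*t^2 - 4*t + 16) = (t - 2)*(t + 2)*(t^2 - 2*t - 8) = (t - 2)*(t + 2)^2*(t - 4)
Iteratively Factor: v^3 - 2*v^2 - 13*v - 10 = (v - 5)*(v^2 + 3*v + 2) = (v - 5)*(v + 2)*(v + 1)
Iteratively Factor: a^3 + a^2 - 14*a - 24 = (a - 4)*(a^2 + 5*a + 6) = (a - 4)*(a + 3)*(a + 2)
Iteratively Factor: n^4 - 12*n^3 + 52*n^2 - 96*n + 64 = (n - 2)*(n^3 - 10*n^2 + 32*n - 32) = (n - 2)^2*(n^2 - 8*n + 16) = (n - 4)*(n - 2)^2*(n - 4)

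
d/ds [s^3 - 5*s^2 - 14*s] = 3*s^2 - 10*s - 14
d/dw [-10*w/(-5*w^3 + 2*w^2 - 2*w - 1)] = 10*(-10*w^3 + 2*w^2 + 1)/(25*w^6 - 20*w^5 + 24*w^4 + 2*w^3 + 4*w + 1)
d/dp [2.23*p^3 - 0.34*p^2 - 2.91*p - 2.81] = 6.69*p^2 - 0.68*p - 2.91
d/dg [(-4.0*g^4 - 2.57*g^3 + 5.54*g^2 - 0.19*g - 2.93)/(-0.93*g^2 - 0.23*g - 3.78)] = (7.44*g^5 + 5.1501*g^4 + 61.6622*g^3 + 27.6929*g^2 - 47.3322*g + 0.0442999999999999)/(0.8649*g^4 + 0.4278*g^3 + 7.0837*g^2 + 1.7388*g + 14.2884)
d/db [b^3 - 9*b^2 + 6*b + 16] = 3*b^2 - 18*b + 6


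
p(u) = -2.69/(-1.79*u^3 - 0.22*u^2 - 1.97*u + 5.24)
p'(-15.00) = -0.00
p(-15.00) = -0.00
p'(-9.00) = -0.00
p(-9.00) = -0.00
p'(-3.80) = -0.02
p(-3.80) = -0.02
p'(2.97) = -0.06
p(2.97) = 0.05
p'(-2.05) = -0.11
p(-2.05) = -0.11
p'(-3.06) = -0.04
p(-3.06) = -0.04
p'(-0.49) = -0.20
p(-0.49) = -0.42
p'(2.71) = -0.08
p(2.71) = 0.07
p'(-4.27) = -0.01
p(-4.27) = -0.02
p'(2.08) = -0.28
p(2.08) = 0.17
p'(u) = -2.69*(5.37*u^2 + 0.44*u + 1.97)/(-1.79*u^3 - 0.22*u^2 - 1.97*u + 5.24)^2 = (-14.4453*u^2 - 1.1836*u - 5.2993)/(1.79*u^3 + 0.22*u^2 + 1.97*u - 5.24)^2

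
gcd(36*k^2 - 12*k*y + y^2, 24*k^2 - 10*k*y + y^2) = -6*k + y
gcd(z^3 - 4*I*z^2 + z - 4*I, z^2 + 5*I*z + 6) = z - I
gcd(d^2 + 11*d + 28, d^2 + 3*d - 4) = d + 4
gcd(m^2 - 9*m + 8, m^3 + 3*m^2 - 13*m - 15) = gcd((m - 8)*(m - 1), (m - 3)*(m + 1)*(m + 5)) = 1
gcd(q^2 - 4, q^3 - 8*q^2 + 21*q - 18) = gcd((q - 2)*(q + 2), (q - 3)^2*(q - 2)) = q - 2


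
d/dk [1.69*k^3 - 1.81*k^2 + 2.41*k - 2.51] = 5.07*k^2 - 3.62*k + 2.41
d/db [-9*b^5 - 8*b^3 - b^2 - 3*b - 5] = -45*b^4 - 24*b^2 - 2*b - 3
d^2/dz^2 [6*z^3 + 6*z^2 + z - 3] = 36*z + 12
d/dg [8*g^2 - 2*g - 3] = 16*g - 2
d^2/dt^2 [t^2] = 2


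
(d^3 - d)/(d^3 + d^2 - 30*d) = (d^2 - 1)/(d^2 + d - 30)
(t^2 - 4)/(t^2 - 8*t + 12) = (t + 2)/(t - 6)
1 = 1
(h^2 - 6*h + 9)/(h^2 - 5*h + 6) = (h - 3)/(h - 2)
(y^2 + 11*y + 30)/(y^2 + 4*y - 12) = (y + 5)/(y - 2)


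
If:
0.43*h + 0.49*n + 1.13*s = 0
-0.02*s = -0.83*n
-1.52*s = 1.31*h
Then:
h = 0.00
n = 0.00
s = 0.00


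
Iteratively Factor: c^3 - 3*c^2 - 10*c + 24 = (c - 4)*(c^2 + c - 6) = (c - 4)*(c - 2)*(c + 3)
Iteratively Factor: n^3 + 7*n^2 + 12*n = (n + 3)*(n^2 + 4*n) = (n + 3)*(n + 4)*(n)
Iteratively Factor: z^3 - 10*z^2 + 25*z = (z - 5)*(z^2 - 5*z) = z*(z - 5)*(z - 5)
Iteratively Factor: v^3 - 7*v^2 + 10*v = (v - 2)*(v^2 - 5*v) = v*(v - 2)*(v - 5)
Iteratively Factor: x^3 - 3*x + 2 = (x - 1)*(x^2 + x - 2) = (x - 1)^2*(x + 2)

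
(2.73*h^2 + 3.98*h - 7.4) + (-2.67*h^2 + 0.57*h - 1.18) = 0.0600000000000001*h^2 + 4.55*h - 8.58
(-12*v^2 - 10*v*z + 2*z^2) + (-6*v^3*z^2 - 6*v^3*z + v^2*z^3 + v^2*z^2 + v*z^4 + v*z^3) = -6*v^3*z^2 - 6*v^3*z + v^2*z^3 + v^2*z^2 - 12*v^2 + v*z^4 + v*z^3 - 10*v*z + 2*z^2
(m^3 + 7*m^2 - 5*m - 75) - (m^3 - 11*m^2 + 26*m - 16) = 18*m^2 - 31*m - 59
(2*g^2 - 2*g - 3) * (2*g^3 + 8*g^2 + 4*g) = 4*g^5 + 12*g^4 - 14*g^3 - 32*g^2 - 12*g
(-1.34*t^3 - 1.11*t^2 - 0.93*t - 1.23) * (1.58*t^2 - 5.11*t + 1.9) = -2.1172*t^5 + 5.0936*t^4 + 1.6567*t^3 + 0.6999*t^2 + 4.5183*t - 2.337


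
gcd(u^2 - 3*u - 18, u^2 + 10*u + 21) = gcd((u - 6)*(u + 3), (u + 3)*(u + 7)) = u + 3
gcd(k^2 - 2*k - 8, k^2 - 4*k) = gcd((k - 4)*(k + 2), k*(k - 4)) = k - 4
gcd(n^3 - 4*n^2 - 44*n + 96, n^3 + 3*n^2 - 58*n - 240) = n^2 - 2*n - 48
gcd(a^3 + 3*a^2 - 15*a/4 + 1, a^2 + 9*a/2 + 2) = a + 4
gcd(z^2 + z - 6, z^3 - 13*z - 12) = z + 3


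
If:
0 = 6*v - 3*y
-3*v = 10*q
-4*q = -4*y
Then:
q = 0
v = 0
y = 0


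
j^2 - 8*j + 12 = (j - 6)*(j - 2)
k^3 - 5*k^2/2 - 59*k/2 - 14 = (k - 7)*(k + 1/2)*(k + 4)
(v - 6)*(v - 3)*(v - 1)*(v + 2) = v^4 - 8*v^3 + 7*v^2 + 36*v - 36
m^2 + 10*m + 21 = (m + 3)*(m + 7)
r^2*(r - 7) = r^3 - 7*r^2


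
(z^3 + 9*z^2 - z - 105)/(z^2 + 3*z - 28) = (z^2 + 2*z - 15)/(z - 4)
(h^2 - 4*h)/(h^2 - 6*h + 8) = h/(h - 2)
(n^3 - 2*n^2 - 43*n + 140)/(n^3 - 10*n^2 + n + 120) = (n^2 + 3*n - 28)/(n^2 - 5*n - 24)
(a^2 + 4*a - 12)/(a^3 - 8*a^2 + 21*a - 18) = (a + 6)/(a^2 - 6*a + 9)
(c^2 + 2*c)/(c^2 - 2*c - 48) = c*(c + 2)/(c^2 - 2*c - 48)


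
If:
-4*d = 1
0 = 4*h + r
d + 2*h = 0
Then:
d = -1/4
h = 1/8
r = -1/2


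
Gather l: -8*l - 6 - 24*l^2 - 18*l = -24*l^2 - 26*l - 6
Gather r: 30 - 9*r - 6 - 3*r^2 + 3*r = -3*r^2 - 6*r + 24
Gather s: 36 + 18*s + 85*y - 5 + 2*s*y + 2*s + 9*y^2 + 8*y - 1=s*(2*y + 20) + 9*y^2 + 93*y + 30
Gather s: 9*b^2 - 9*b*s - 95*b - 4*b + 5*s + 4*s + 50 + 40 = 9*b^2 - 99*b + s*(9 - 9*b) + 90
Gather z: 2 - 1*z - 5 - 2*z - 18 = -3*z - 21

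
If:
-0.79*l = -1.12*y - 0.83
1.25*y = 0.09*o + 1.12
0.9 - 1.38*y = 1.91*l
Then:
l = 0.67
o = -16.20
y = -0.27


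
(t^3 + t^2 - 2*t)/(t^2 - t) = t + 2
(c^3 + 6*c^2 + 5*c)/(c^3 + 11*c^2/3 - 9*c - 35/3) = 3*c/(3*c - 7)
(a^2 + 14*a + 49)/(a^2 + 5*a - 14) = (a + 7)/(a - 2)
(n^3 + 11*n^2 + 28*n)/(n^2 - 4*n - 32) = n*(n + 7)/(n - 8)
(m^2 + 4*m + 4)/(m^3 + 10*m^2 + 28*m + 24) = 1/(m + 6)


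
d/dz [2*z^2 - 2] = 4*z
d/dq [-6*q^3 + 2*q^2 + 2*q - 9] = -18*q^2 + 4*q + 2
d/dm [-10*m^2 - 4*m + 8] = -20*m - 4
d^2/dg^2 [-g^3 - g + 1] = -6*g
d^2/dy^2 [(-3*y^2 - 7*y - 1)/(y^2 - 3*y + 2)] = 2*(-16*y^3 + 15*y^2 + 51*y - 61)/(y^6 - 9*y^5 + 33*y^4 - 63*y^3 + 66*y^2 - 36*y + 8)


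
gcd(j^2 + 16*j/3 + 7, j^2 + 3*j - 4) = 1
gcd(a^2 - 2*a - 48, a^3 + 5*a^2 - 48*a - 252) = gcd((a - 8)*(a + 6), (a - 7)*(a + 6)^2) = a + 6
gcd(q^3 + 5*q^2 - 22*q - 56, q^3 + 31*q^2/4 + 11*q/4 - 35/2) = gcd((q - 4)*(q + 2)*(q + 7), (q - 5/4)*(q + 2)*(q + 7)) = q^2 + 9*q + 14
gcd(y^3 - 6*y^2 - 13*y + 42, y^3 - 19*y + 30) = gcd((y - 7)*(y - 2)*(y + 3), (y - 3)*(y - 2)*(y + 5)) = y - 2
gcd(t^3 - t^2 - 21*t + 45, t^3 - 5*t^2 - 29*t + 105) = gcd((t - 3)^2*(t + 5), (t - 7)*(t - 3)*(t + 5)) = t^2 + 2*t - 15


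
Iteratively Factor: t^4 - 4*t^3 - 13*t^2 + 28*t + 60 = (t - 5)*(t^3 + t^2 - 8*t - 12) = (t - 5)*(t + 2)*(t^2 - t - 6) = (t - 5)*(t + 2)^2*(t - 3)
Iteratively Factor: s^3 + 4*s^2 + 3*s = (s)*(s^2 + 4*s + 3) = s*(s + 1)*(s + 3)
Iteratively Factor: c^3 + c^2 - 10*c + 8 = (c - 2)*(c^2 + 3*c - 4) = (c - 2)*(c - 1)*(c + 4)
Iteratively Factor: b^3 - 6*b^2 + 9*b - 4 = (b - 4)*(b^2 - 2*b + 1) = (b - 4)*(b - 1)*(b - 1)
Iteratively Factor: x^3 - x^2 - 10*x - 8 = (x + 1)*(x^2 - 2*x - 8) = (x + 1)*(x + 2)*(x - 4)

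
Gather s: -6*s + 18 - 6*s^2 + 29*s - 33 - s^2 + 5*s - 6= -7*s^2 + 28*s - 21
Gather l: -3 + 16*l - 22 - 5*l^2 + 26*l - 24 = -5*l^2 + 42*l - 49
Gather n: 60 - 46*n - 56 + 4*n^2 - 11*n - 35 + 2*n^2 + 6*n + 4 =6*n^2 - 51*n - 27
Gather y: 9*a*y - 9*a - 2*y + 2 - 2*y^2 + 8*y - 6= -9*a - 2*y^2 + y*(9*a + 6) - 4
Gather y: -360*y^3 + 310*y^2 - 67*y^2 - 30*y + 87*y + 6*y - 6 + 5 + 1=-360*y^3 + 243*y^2 + 63*y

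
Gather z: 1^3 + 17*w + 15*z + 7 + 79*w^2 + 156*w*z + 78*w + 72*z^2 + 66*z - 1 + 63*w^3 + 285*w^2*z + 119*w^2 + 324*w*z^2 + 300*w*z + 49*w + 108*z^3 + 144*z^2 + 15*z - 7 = 63*w^3 + 198*w^2 + 144*w + 108*z^3 + z^2*(324*w + 216) + z*(285*w^2 + 456*w + 96)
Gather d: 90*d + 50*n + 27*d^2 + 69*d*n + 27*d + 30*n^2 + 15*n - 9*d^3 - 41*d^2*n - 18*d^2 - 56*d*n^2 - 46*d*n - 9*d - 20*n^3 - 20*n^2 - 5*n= -9*d^3 + d^2*(9 - 41*n) + d*(-56*n^2 + 23*n + 108) - 20*n^3 + 10*n^2 + 60*n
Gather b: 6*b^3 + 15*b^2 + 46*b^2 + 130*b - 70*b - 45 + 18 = 6*b^3 + 61*b^2 + 60*b - 27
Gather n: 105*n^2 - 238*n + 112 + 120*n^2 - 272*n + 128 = 225*n^2 - 510*n + 240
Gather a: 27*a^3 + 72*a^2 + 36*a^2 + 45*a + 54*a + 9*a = 27*a^3 + 108*a^2 + 108*a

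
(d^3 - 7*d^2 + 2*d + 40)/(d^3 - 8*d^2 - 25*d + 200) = (d^2 - 2*d - 8)/(d^2 - 3*d - 40)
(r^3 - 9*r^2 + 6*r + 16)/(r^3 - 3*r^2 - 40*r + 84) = (r^2 - 7*r - 8)/(r^2 - r - 42)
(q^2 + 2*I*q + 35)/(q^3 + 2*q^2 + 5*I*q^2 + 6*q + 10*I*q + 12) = (q^2 + 2*I*q + 35)/(q^3 + q^2*(2 + 5*I) + q*(6 + 10*I) + 12)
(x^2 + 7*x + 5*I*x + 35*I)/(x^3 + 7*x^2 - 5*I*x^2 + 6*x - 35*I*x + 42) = (x + 5*I)/(x^2 - 5*I*x + 6)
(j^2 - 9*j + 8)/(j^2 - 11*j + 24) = (j - 1)/(j - 3)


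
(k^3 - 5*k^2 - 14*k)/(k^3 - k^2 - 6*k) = (k - 7)/(k - 3)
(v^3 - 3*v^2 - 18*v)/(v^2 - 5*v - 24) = v*(v - 6)/(v - 8)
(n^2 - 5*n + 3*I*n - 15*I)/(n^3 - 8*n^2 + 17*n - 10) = (n + 3*I)/(n^2 - 3*n + 2)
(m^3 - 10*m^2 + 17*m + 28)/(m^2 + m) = m - 11 + 28/m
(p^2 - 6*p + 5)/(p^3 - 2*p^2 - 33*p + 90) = (p - 1)/(p^2 + 3*p - 18)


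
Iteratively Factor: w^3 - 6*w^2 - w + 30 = (w - 3)*(w^2 - 3*w - 10) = (w - 3)*(w + 2)*(w - 5)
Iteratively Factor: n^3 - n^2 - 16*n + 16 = (n - 4)*(n^2 + 3*n - 4) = (n - 4)*(n - 1)*(n + 4)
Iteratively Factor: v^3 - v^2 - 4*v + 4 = (v - 1)*(v^2 - 4) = (v - 2)*(v - 1)*(v + 2)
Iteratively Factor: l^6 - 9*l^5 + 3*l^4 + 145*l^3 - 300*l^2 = (l - 3)*(l^5 - 6*l^4 - 15*l^3 + 100*l^2) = (l - 3)*(l + 4)*(l^4 - 10*l^3 + 25*l^2) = (l - 5)*(l - 3)*(l + 4)*(l^3 - 5*l^2) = (l - 5)^2*(l - 3)*(l + 4)*(l^2) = l*(l - 5)^2*(l - 3)*(l + 4)*(l)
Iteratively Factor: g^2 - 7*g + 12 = (g - 3)*(g - 4)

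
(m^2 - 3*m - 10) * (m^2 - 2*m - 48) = m^4 - 5*m^3 - 52*m^2 + 164*m + 480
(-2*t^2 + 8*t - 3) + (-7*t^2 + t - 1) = -9*t^2 + 9*t - 4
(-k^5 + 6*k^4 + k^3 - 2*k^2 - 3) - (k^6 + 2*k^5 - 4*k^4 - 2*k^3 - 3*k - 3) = -k^6 - 3*k^5 + 10*k^4 + 3*k^3 - 2*k^2 + 3*k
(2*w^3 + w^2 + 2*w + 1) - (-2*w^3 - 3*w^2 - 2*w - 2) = 4*w^3 + 4*w^2 + 4*w + 3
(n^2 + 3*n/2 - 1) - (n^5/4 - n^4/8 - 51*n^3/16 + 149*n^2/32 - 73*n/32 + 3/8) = -n^5/4 + n^4/8 + 51*n^3/16 - 117*n^2/32 + 121*n/32 - 11/8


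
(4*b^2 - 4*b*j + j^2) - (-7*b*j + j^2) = 4*b^2 + 3*b*j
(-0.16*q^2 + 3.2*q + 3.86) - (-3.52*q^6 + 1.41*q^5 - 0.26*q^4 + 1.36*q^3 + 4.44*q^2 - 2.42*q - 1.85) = 3.52*q^6 - 1.41*q^5 + 0.26*q^4 - 1.36*q^3 - 4.6*q^2 + 5.62*q + 5.71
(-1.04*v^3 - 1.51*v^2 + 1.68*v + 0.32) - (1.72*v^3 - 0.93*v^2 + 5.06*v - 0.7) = -2.76*v^3 - 0.58*v^2 - 3.38*v + 1.02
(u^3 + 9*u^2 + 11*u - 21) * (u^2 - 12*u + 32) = u^5 - 3*u^4 - 65*u^3 + 135*u^2 + 604*u - 672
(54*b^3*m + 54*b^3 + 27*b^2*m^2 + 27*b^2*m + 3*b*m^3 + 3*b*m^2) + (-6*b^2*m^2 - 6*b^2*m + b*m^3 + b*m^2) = 54*b^3*m + 54*b^3 + 21*b^2*m^2 + 21*b^2*m + 4*b*m^3 + 4*b*m^2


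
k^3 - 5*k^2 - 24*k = k*(k - 8)*(k + 3)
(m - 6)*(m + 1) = m^2 - 5*m - 6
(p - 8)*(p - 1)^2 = p^3 - 10*p^2 + 17*p - 8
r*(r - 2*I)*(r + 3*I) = r^3 + I*r^2 + 6*r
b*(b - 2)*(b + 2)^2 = b^4 + 2*b^3 - 4*b^2 - 8*b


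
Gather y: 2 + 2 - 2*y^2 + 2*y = -2*y^2 + 2*y + 4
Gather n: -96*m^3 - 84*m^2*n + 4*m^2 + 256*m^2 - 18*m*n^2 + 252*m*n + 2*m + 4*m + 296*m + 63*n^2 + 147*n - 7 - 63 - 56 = -96*m^3 + 260*m^2 + 302*m + n^2*(63 - 18*m) + n*(-84*m^2 + 252*m + 147) - 126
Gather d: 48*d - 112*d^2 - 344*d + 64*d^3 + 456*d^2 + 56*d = 64*d^3 + 344*d^2 - 240*d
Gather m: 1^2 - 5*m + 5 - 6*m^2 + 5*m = 6 - 6*m^2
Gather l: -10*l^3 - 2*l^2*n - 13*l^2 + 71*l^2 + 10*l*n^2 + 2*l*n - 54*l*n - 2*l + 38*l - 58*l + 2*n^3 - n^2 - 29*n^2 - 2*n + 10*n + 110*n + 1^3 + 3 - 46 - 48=-10*l^3 + l^2*(58 - 2*n) + l*(10*n^2 - 52*n - 22) + 2*n^3 - 30*n^2 + 118*n - 90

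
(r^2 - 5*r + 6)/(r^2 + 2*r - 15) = (r - 2)/(r + 5)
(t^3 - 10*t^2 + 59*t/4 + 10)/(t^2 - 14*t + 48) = (t^2 - 2*t - 5/4)/(t - 6)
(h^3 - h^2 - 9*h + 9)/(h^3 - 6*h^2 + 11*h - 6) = (h + 3)/(h - 2)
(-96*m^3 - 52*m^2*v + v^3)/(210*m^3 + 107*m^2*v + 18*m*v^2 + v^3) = (-16*m^2 - 6*m*v + v^2)/(35*m^2 + 12*m*v + v^2)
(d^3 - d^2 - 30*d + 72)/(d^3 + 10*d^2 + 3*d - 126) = (d - 4)/(d + 7)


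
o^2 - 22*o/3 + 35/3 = (o - 5)*(o - 7/3)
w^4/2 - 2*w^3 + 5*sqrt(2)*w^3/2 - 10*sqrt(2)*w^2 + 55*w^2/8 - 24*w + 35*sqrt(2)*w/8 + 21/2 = (w/2 + sqrt(2))*(w - 7/2)*(w - 1/2)*(w + 3*sqrt(2))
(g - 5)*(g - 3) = g^2 - 8*g + 15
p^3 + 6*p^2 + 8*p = p*(p + 2)*(p + 4)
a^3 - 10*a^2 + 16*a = a*(a - 8)*(a - 2)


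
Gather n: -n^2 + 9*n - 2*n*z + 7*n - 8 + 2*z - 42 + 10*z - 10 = -n^2 + n*(16 - 2*z) + 12*z - 60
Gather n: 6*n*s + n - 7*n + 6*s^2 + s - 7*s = n*(6*s - 6) + 6*s^2 - 6*s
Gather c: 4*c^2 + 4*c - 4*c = 4*c^2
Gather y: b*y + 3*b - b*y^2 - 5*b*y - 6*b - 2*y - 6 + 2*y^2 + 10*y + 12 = -3*b + y^2*(2 - b) + y*(8 - 4*b) + 6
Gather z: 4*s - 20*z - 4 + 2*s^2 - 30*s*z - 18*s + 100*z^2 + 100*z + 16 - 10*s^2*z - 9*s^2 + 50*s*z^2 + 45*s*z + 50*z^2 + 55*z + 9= -7*s^2 - 14*s + z^2*(50*s + 150) + z*(-10*s^2 + 15*s + 135) + 21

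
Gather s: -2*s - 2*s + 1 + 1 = 2 - 4*s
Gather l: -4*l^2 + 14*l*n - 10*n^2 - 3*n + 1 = -4*l^2 + 14*l*n - 10*n^2 - 3*n + 1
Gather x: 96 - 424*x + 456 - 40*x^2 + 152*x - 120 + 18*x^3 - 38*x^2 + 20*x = 18*x^3 - 78*x^2 - 252*x + 432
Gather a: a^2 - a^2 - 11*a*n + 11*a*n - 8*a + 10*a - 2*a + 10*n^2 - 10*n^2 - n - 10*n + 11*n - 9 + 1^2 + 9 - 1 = 0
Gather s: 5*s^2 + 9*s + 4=5*s^2 + 9*s + 4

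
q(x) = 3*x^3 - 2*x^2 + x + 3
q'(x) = 9*x^2 - 4*x + 1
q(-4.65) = -346.53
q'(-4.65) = 214.20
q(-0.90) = -1.71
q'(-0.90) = 11.89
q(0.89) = 4.42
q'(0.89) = 4.57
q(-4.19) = -256.98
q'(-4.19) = 175.76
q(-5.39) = -530.27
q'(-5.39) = 284.03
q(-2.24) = -42.99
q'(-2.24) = 55.12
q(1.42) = 8.98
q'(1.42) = 13.47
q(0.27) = 3.18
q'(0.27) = 0.58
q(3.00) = 69.00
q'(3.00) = 70.00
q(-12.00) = -5481.00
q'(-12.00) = 1345.00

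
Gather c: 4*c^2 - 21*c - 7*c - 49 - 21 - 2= 4*c^2 - 28*c - 72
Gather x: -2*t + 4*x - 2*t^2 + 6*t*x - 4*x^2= -2*t^2 - 2*t - 4*x^2 + x*(6*t + 4)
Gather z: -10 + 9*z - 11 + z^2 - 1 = z^2 + 9*z - 22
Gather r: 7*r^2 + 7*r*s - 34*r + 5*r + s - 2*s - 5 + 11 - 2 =7*r^2 + r*(7*s - 29) - s + 4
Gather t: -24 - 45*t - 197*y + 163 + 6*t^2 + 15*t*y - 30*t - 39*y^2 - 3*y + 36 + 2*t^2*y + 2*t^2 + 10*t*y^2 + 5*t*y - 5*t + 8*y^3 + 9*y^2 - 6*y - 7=t^2*(2*y + 8) + t*(10*y^2 + 20*y - 80) + 8*y^3 - 30*y^2 - 206*y + 168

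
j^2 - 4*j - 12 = (j - 6)*(j + 2)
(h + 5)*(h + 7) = h^2 + 12*h + 35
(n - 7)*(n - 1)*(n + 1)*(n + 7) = n^4 - 50*n^2 + 49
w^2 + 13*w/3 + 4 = (w + 4/3)*(w + 3)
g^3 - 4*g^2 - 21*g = g*(g - 7)*(g + 3)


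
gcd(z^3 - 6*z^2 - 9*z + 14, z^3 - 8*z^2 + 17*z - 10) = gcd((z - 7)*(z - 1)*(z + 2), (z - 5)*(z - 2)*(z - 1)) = z - 1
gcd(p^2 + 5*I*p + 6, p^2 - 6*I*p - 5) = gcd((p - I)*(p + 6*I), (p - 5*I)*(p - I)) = p - I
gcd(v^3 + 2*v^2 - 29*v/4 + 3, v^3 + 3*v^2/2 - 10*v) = v + 4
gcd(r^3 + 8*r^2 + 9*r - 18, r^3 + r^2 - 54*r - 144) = r^2 + 9*r + 18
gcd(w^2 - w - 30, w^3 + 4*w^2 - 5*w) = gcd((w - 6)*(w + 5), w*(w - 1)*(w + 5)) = w + 5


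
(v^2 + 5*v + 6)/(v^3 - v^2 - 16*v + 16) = (v^2 + 5*v + 6)/(v^3 - v^2 - 16*v + 16)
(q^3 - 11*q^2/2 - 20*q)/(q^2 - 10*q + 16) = q*(2*q + 5)/(2*(q - 2))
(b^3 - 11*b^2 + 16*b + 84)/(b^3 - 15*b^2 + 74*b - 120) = (b^2 - 5*b - 14)/(b^2 - 9*b + 20)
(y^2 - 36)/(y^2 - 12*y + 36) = (y + 6)/(y - 6)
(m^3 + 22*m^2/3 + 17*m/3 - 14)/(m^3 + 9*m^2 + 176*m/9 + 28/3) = 3*(m - 1)/(3*m + 2)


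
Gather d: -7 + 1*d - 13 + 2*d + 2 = 3*d - 18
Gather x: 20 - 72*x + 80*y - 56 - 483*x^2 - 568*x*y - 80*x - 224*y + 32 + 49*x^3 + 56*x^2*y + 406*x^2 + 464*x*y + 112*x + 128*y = 49*x^3 + x^2*(56*y - 77) + x*(-104*y - 40) - 16*y - 4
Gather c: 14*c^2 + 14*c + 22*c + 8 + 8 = 14*c^2 + 36*c + 16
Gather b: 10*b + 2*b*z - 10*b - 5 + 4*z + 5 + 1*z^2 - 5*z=2*b*z + z^2 - z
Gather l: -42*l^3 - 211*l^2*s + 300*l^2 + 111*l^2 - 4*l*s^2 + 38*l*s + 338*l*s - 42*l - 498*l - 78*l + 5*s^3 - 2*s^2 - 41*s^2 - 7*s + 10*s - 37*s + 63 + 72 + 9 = -42*l^3 + l^2*(411 - 211*s) + l*(-4*s^2 + 376*s - 618) + 5*s^3 - 43*s^2 - 34*s + 144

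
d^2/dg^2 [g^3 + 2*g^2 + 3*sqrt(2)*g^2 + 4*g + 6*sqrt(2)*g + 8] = 6*g + 4 + 6*sqrt(2)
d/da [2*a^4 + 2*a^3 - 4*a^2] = 2*a*(4*a^2 + 3*a - 4)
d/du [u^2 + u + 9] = 2*u + 1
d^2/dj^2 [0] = 0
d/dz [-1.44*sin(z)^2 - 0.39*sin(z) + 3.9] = -(2.88*sin(z) + 0.39)*cos(z)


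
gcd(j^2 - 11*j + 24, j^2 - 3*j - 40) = j - 8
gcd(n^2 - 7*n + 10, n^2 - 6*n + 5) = n - 5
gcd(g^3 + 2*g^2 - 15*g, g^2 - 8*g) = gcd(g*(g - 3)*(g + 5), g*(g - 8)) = g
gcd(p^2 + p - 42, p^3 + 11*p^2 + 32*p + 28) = p + 7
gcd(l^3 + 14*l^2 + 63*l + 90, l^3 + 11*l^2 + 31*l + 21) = l + 3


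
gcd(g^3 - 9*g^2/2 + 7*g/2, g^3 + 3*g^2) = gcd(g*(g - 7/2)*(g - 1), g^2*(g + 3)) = g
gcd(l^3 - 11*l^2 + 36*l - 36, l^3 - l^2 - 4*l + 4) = l - 2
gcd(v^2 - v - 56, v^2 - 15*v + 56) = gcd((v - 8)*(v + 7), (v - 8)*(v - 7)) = v - 8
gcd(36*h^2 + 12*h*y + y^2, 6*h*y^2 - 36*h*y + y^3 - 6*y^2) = 6*h + y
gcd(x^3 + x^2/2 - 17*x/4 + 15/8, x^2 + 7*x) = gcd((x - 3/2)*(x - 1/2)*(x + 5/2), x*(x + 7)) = 1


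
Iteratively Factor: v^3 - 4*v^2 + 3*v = (v - 3)*(v^2 - v) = v*(v - 3)*(v - 1)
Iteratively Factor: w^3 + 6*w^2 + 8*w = (w)*(w^2 + 6*w + 8) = w*(w + 4)*(w + 2)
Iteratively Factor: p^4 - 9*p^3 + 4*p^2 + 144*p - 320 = (p + 4)*(p^3 - 13*p^2 + 56*p - 80) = (p - 4)*(p + 4)*(p^2 - 9*p + 20) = (p - 5)*(p - 4)*(p + 4)*(p - 4)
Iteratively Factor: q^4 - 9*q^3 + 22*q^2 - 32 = (q - 4)*(q^3 - 5*q^2 + 2*q + 8) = (q - 4)*(q + 1)*(q^2 - 6*q + 8) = (q - 4)*(q - 2)*(q + 1)*(q - 4)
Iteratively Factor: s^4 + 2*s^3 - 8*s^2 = (s)*(s^3 + 2*s^2 - 8*s) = s^2*(s^2 + 2*s - 8) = s^2*(s - 2)*(s + 4)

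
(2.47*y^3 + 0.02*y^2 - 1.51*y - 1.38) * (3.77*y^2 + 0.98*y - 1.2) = 9.3119*y^5 + 2.496*y^4 - 8.6371*y^3 - 6.7064*y^2 + 0.4596*y + 1.656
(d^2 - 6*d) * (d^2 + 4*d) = d^4 - 2*d^3 - 24*d^2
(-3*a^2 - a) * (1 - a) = 3*a^3 - 2*a^2 - a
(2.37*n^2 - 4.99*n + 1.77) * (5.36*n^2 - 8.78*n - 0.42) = 12.7032*n^4 - 47.555*n^3 + 52.304*n^2 - 13.4448*n - 0.7434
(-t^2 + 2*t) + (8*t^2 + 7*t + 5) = 7*t^2 + 9*t + 5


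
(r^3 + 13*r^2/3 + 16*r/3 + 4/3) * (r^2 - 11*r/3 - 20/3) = r^5 + 2*r^4/3 - 155*r^3/9 - 424*r^2/9 - 364*r/9 - 80/9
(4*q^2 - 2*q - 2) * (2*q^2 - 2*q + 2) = 8*q^4 - 12*q^3 + 8*q^2 - 4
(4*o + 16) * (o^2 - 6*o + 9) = 4*o^3 - 8*o^2 - 60*o + 144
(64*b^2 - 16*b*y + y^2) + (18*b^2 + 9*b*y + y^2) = 82*b^2 - 7*b*y + 2*y^2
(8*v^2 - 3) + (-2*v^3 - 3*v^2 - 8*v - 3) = -2*v^3 + 5*v^2 - 8*v - 6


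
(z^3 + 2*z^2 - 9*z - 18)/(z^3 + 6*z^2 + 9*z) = (z^2 - z - 6)/(z*(z + 3))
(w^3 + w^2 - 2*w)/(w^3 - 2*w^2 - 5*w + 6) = w/(w - 3)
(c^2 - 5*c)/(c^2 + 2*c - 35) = c/(c + 7)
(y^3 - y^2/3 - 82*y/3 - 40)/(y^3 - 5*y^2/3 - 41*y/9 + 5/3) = 3*(y^2 - 2*y - 24)/(3*y^2 - 10*y + 3)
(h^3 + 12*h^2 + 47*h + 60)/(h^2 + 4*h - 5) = (h^2 + 7*h + 12)/(h - 1)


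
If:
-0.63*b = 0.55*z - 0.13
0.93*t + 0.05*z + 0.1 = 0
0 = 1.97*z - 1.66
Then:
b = -0.53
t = -0.15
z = 0.84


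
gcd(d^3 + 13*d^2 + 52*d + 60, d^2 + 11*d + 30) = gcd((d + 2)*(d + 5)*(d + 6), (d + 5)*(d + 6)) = d^2 + 11*d + 30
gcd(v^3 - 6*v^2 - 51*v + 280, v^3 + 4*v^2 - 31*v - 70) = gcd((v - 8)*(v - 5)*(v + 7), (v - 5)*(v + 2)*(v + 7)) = v^2 + 2*v - 35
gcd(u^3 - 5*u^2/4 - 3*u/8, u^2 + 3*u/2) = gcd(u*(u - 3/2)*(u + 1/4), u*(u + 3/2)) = u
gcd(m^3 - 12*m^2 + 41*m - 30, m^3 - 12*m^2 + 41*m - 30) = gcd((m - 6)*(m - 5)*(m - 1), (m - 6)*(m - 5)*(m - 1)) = m^3 - 12*m^2 + 41*m - 30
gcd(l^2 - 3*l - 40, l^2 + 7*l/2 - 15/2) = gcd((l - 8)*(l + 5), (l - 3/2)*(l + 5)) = l + 5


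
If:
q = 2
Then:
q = 2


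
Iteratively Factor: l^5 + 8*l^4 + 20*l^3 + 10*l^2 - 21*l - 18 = (l - 1)*(l^4 + 9*l^3 + 29*l^2 + 39*l + 18) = (l - 1)*(l + 3)*(l^3 + 6*l^2 + 11*l + 6) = (l - 1)*(l + 3)^2*(l^2 + 3*l + 2) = (l - 1)*(l + 1)*(l + 3)^2*(l + 2)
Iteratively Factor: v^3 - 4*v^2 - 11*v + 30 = (v - 5)*(v^2 + v - 6) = (v - 5)*(v + 3)*(v - 2)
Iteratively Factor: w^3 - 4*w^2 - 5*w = (w + 1)*(w^2 - 5*w) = w*(w + 1)*(w - 5)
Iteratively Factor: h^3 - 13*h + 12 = (h - 3)*(h^2 + 3*h - 4) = (h - 3)*(h - 1)*(h + 4)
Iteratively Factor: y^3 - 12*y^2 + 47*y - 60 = (y - 4)*(y^2 - 8*y + 15) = (y - 5)*(y - 4)*(y - 3)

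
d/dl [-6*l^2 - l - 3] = -12*l - 1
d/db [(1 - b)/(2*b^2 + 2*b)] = (b^2 - 2*b - 1)/(2*b^2*(b^2 + 2*b + 1))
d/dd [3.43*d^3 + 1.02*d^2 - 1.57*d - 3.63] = 10.29*d^2 + 2.04*d - 1.57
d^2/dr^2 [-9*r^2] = -18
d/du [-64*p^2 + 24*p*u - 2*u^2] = 24*p - 4*u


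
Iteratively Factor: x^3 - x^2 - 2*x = (x)*(x^2 - x - 2) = x*(x - 2)*(x + 1)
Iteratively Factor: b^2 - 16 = (b + 4)*(b - 4)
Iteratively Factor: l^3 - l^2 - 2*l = (l - 2)*(l^2 + l) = l*(l - 2)*(l + 1)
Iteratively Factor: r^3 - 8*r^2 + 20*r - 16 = (r - 4)*(r^2 - 4*r + 4) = (r - 4)*(r - 2)*(r - 2)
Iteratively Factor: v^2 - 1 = (v + 1)*(v - 1)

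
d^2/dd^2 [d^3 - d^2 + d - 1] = 6*d - 2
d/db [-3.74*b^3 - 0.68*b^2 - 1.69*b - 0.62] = -11.22*b^2 - 1.36*b - 1.69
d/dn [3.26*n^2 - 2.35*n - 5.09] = 6.52*n - 2.35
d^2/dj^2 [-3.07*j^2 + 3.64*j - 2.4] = -6.14000000000000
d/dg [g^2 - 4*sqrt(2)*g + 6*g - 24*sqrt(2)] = 2*g - 4*sqrt(2) + 6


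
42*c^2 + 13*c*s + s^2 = (6*c + s)*(7*c + s)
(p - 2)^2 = p^2 - 4*p + 4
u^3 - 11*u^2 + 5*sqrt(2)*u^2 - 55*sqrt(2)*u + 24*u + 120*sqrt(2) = (u - 8)*(u - 3)*(u + 5*sqrt(2))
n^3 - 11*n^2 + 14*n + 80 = (n - 8)*(n - 5)*(n + 2)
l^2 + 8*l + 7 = (l + 1)*(l + 7)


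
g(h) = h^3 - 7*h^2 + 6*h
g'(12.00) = 270.00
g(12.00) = 792.00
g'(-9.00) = 375.00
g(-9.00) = -1350.00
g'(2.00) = -10.00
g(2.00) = -8.00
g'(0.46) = 0.19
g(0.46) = 1.38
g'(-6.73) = 236.10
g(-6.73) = -662.25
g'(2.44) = -10.30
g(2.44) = -12.51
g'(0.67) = -2.03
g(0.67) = 1.18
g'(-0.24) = 9.53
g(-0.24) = -1.86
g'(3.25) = -7.81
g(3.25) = -20.11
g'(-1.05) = 24.01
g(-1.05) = -15.18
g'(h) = 3*h^2 - 14*h + 6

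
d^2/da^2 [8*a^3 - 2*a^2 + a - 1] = 48*a - 4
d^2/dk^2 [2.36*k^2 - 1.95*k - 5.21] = 4.72000000000000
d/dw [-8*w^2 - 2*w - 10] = -16*w - 2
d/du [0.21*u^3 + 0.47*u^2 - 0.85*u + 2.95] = 0.63*u^2 + 0.94*u - 0.85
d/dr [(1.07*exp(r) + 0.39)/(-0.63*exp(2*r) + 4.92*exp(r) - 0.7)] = (0.6741*exp(2*r) + 0.4914*exp(r) - 2.6678)*exp(r)/(0.3969*exp(4*r) - 6.1992*exp(3*r) + 25.0884*exp(2*r) - 6.888*exp(r) + 0.49)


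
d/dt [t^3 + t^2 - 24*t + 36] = 3*t^2 + 2*t - 24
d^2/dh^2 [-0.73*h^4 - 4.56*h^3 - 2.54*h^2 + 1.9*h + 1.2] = -8.76*h^2 - 27.36*h - 5.08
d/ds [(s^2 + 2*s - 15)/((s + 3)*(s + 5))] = 6/(s^2 + 6*s + 9)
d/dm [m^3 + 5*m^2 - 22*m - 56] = 3*m^2 + 10*m - 22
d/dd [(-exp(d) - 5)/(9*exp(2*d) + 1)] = (18*(exp(d) + 5)*exp(d) - 9*exp(2*d) - 1)*exp(d)/(9*exp(2*d) + 1)^2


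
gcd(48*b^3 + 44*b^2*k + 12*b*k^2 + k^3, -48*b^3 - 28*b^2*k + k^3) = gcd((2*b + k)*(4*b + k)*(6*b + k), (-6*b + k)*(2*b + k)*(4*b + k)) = 8*b^2 + 6*b*k + k^2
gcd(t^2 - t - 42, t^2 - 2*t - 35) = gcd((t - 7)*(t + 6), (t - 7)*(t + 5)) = t - 7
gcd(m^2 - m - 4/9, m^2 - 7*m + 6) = 1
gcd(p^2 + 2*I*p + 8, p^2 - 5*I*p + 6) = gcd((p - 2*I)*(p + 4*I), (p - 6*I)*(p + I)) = 1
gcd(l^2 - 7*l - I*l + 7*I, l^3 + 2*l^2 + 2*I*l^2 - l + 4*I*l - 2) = 1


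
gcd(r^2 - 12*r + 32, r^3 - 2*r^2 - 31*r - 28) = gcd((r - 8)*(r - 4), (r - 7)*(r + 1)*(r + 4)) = 1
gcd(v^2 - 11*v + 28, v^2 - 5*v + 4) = v - 4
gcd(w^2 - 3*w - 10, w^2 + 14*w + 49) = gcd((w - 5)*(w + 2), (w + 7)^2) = 1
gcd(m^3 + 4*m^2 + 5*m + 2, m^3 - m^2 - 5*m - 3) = m^2 + 2*m + 1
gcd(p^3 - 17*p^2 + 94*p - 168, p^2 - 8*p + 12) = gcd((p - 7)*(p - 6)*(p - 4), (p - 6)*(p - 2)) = p - 6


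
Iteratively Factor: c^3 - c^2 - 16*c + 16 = (c - 4)*(c^2 + 3*c - 4) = (c - 4)*(c - 1)*(c + 4)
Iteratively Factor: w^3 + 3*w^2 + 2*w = (w)*(w^2 + 3*w + 2) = w*(w + 1)*(w + 2)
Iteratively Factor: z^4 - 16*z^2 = (z)*(z^3 - 16*z) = z^2*(z^2 - 16) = z^2*(z - 4)*(z + 4)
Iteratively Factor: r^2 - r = (r)*(r - 1)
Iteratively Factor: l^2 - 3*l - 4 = (l + 1)*(l - 4)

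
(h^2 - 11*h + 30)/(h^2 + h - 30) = (h - 6)/(h + 6)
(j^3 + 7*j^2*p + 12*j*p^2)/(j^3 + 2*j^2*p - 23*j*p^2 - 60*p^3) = j/(j - 5*p)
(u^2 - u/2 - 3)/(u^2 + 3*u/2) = (u - 2)/u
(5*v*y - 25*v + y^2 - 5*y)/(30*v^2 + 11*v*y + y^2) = (y - 5)/(6*v + y)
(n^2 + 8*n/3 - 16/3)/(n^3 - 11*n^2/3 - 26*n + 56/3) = (3*n - 4)/(3*n^2 - 23*n + 14)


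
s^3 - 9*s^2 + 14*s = s*(s - 7)*(s - 2)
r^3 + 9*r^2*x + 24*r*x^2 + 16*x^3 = (r + x)*(r + 4*x)^2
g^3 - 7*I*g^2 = g^2*(g - 7*I)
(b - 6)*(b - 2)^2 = b^3 - 10*b^2 + 28*b - 24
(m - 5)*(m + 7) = m^2 + 2*m - 35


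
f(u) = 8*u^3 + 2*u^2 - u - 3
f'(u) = 24*u^2 + 4*u - 1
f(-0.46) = -2.90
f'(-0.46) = 2.24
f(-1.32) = -16.59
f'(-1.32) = 35.54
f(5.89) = 1695.19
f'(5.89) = 855.17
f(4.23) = 634.05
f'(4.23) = 445.35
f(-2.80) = -160.14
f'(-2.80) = 175.96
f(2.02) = 69.08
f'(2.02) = 105.01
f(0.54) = -1.70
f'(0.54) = 8.16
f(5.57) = 1435.95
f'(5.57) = 765.88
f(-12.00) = -13527.00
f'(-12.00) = 3407.00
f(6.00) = 1791.00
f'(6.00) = 887.00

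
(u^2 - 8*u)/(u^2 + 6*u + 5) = u*(u - 8)/(u^2 + 6*u + 5)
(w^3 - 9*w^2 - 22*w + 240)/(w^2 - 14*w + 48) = w + 5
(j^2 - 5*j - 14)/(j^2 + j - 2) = (j - 7)/(j - 1)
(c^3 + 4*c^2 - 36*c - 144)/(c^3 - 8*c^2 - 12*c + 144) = (c + 6)/(c - 6)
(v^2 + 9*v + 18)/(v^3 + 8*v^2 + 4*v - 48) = (v + 3)/(v^2 + 2*v - 8)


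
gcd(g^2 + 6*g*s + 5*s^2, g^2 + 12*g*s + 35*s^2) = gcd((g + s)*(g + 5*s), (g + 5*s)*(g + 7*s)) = g + 5*s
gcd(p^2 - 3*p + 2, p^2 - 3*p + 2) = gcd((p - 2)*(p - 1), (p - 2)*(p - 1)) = p^2 - 3*p + 2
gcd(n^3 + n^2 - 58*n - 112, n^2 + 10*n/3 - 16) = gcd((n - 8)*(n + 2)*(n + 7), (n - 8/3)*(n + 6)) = 1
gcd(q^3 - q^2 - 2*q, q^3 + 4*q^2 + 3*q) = q^2 + q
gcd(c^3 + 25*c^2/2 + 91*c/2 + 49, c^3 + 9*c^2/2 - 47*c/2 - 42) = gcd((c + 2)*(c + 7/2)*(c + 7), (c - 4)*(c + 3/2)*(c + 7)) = c + 7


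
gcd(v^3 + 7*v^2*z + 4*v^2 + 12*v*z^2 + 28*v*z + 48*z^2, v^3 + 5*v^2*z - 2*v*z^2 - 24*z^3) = v^2 + 7*v*z + 12*z^2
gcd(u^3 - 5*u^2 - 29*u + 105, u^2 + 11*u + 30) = u + 5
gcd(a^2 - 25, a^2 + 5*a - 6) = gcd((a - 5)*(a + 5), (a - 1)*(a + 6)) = 1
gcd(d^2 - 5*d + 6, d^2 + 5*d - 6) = 1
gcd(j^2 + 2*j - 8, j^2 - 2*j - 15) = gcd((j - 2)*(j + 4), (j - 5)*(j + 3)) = 1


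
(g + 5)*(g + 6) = g^2 + 11*g + 30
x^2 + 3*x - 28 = (x - 4)*(x + 7)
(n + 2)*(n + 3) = n^2 + 5*n + 6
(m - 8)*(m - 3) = m^2 - 11*m + 24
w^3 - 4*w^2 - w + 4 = (w - 4)*(w - 1)*(w + 1)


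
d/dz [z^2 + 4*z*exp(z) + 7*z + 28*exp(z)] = 4*z*exp(z) + 2*z + 32*exp(z) + 7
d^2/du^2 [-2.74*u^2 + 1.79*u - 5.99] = -5.48000000000000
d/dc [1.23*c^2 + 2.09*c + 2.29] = 2.46*c + 2.09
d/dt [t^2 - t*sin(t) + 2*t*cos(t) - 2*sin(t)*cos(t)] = -2*t*sin(t) - t*cos(t) + 2*t - sin(t) + 2*cos(t) - 2*cos(2*t)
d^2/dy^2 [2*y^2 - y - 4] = 4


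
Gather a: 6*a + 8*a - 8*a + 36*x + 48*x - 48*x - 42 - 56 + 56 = 6*a + 36*x - 42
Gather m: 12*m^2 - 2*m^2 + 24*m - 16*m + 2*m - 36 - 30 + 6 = 10*m^2 + 10*m - 60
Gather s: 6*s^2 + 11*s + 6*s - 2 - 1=6*s^2 + 17*s - 3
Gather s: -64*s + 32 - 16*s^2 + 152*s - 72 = -16*s^2 + 88*s - 40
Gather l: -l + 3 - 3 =-l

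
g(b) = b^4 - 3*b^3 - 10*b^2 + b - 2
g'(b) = 4*b^3 - 9*b^2 - 20*b + 1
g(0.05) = -1.98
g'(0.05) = -0.02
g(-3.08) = 77.70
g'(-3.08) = -139.65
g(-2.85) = 49.35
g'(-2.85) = -107.70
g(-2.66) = 31.11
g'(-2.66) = -84.76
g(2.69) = -77.71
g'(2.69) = -40.06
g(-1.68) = -9.71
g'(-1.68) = -9.77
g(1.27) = -20.40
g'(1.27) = -30.72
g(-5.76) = 1334.53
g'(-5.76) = -946.81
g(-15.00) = 58483.00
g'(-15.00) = -15224.00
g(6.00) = 292.00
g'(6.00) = 421.00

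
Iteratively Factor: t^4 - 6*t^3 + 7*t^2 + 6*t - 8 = (t - 4)*(t^3 - 2*t^2 - t + 2) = (t - 4)*(t - 1)*(t^2 - t - 2) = (t - 4)*(t - 1)*(t + 1)*(t - 2)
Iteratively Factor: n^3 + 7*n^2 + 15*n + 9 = (n + 3)*(n^2 + 4*n + 3) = (n + 3)^2*(n + 1)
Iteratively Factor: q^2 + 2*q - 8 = (q + 4)*(q - 2)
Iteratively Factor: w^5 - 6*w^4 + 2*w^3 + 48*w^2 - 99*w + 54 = (w - 3)*(w^4 - 3*w^3 - 7*w^2 + 27*w - 18) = (w - 3)^2*(w^3 - 7*w + 6) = (w - 3)^2*(w - 1)*(w^2 + w - 6) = (w - 3)^2*(w - 2)*(w - 1)*(w + 3)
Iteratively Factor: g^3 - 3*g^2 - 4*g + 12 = (g - 2)*(g^2 - g - 6) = (g - 3)*(g - 2)*(g + 2)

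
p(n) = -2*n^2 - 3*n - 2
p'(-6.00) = 21.00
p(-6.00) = -56.00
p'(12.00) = -51.00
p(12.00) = -326.00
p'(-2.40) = 6.60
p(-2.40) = -6.32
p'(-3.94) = 12.76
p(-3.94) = -21.23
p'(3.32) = -16.28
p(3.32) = -34.00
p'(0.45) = -4.80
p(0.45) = -3.76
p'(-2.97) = 8.88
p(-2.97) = -10.73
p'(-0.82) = 0.28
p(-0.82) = -0.88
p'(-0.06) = -2.76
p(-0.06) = -1.83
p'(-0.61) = -0.56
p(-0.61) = -0.91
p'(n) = -4*n - 3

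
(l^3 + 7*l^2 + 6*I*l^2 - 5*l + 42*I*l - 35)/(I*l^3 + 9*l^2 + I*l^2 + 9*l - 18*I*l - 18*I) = (-I*l^3 + l^2*(6 - 7*I) + l*(42 + 5*I) + 35*I)/(l^3 + l^2*(1 - 9*I) - 9*l*(2 + I) - 18)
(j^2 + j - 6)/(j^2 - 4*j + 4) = (j + 3)/(j - 2)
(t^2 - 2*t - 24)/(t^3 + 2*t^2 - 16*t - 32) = (t - 6)/(t^2 - 2*t - 8)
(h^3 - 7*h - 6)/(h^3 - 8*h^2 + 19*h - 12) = (h^2 + 3*h + 2)/(h^2 - 5*h + 4)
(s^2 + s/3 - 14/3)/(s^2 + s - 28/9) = 3*(s - 2)/(3*s - 4)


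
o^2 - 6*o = o*(o - 6)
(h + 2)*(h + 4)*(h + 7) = h^3 + 13*h^2 + 50*h + 56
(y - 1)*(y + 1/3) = y^2 - 2*y/3 - 1/3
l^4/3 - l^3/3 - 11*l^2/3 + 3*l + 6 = (l/3 + 1)*(l - 3)*(l - 2)*(l + 1)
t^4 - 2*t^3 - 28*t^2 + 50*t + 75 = (t - 5)*(t - 3)*(t + 1)*(t + 5)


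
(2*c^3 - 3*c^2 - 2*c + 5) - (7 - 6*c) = 2*c^3 - 3*c^2 + 4*c - 2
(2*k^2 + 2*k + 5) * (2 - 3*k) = -6*k^3 - 2*k^2 - 11*k + 10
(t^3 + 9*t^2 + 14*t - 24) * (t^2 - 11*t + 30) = t^5 - 2*t^4 - 55*t^3 + 92*t^2 + 684*t - 720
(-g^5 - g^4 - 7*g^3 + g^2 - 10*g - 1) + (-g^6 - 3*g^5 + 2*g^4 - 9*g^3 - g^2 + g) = -g^6 - 4*g^5 + g^4 - 16*g^3 - 9*g - 1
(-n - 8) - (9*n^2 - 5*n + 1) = -9*n^2 + 4*n - 9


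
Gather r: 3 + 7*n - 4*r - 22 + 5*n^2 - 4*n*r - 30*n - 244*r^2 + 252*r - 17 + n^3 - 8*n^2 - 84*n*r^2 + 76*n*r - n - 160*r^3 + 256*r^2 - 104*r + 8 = n^3 - 3*n^2 - 24*n - 160*r^3 + r^2*(12 - 84*n) + r*(72*n + 144) - 28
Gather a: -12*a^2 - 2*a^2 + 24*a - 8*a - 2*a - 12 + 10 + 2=-14*a^2 + 14*a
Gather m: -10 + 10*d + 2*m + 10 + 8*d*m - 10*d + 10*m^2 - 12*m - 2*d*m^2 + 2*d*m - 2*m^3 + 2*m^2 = -2*m^3 + m^2*(12 - 2*d) + m*(10*d - 10)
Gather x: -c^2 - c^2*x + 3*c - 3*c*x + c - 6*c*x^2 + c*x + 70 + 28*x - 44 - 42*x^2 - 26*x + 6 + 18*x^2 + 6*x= -c^2 + 4*c + x^2*(-6*c - 24) + x*(-c^2 - 2*c + 8) + 32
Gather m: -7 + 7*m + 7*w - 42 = 7*m + 7*w - 49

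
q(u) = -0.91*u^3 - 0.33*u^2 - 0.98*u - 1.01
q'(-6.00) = -95.30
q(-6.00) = 189.55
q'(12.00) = -402.02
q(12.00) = -1632.77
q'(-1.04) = -3.25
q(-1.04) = 0.68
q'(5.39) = -83.85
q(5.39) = -158.38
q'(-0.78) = -2.13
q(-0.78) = -0.01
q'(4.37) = -56.00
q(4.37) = -87.54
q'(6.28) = -112.79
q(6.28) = -245.56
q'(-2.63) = -18.13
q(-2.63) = 15.84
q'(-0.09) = -0.94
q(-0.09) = -0.92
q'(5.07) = -74.50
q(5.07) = -133.06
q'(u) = -2.73*u^2 - 0.66*u - 0.98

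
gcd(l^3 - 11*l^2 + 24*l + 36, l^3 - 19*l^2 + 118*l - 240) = l - 6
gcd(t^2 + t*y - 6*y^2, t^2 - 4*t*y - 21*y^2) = t + 3*y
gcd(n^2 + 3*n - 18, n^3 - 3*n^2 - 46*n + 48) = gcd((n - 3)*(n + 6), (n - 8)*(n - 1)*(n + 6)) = n + 6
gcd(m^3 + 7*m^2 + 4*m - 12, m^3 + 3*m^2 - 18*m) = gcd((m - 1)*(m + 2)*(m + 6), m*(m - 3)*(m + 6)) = m + 6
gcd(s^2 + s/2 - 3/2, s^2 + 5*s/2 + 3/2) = s + 3/2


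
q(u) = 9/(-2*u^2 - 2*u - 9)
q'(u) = 9*(4*u + 2)/(-2*u^2 - 2*u - 9)^2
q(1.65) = -0.51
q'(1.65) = 0.25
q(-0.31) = -1.05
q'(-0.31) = 0.09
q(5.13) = -0.13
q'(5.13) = 0.04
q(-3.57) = -0.33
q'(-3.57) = -0.15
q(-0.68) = -1.05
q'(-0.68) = -0.09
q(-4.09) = -0.26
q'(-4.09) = -0.11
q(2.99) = -0.27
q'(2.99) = 0.12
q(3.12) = -0.26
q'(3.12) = 0.11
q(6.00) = -0.10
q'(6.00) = 0.03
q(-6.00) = -0.13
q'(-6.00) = -0.04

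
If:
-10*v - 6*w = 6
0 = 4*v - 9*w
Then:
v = -9/19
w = -4/19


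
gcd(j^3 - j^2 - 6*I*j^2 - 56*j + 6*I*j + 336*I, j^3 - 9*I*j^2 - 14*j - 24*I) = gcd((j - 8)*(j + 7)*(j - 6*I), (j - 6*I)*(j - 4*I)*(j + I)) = j - 6*I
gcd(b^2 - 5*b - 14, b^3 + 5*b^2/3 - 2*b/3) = b + 2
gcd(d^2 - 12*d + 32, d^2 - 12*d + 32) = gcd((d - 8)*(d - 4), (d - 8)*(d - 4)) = d^2 - 12*d + 32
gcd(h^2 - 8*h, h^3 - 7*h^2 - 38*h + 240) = h - 8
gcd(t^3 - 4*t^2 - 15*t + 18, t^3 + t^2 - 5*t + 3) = t^2 + 2*t - 3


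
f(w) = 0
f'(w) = 0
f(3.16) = 0.00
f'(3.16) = 0.00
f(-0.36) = 0.00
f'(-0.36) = 0.00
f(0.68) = 0.00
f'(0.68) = 0.00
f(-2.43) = 0.00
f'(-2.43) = 0.00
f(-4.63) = 0.00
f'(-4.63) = 0.00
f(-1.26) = 0.00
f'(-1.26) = 0.00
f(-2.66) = 0.00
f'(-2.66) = 0.00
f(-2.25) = 0.00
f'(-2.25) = 0.00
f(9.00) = 0.00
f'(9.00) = 0.00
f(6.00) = 0.00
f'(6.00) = 0.00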